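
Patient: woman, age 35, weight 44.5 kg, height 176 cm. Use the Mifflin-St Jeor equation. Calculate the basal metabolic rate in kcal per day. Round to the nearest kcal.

1209 kcal per day

Mifflin-St Jeor (female): BMR = 10(44.5) + 6.25(176) − 5(35) − 161 = 445 + 1100 − 175 − 161 = 1209 kcal/day.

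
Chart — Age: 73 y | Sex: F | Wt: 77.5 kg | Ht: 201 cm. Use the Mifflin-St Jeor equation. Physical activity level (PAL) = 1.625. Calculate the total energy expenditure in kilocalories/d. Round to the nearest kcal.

Mifflin-St Jeor (female): BMR = 10(77.5) + 6.25(201) − 5(73) − 161 = 775 + 1256.25 − 365 − 161 = 1505.25 kcal/day.
TEE = BMR × activity factor = 1505.25 × 1.625 = 2446.0313 kcal/day.

2446 kilocalories/d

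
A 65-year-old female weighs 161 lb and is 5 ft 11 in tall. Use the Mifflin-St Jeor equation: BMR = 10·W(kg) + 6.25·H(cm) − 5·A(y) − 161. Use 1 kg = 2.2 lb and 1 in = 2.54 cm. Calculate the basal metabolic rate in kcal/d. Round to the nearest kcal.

Convert to metric: weight = 161 ÷ 2.2 = 73.1818 kg; height = (5×12 + 11) × 2.54 = 71 × 2.54 = 180.34 cm.
Mifflin-St Jeor (female): BMR = 10(73.1818) + 6.25(180.34) − 5(65) − 161 = 731.8182 + 1127.125 − 325 − 161 = 1372.9432 kcal/day.

1373 kcal/d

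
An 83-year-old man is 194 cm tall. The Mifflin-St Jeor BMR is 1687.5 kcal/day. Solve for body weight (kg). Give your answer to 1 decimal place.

88.5 kg

1687.5 = 10·W + 6.25(194) − 5(83) + 5
10·W = 1687.5 − 802.5 = 885, so W = 88.5 kg.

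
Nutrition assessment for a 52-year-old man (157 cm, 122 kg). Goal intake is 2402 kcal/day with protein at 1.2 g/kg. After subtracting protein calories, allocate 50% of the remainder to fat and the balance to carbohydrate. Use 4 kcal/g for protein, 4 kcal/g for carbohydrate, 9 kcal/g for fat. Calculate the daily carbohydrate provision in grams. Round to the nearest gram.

Protein = 1.2 × 122 = 146.4 g → 146.4 × 4 = 585.6 kcal.
Non-protein calories = 2402 − 585.6 = 1816.4 kcal.
Fat: 50% × 1816.4 = 908.2 kcal; carbohydrate: 908.2 kcal.
Carbohydrate: 908.2 kcal ÷ 4 kcal/g = 227.05 g.

227 g/day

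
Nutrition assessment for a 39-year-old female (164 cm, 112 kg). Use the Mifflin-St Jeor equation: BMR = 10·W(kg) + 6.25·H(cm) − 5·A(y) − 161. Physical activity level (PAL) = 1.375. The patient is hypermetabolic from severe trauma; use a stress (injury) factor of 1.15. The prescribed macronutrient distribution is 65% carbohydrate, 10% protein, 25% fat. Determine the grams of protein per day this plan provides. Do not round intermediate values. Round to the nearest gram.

71 g/day

Mifflin-St Jeor (female): BMR = 10(112) + 6.25(164) − 5(39) − 161 = 1120 + 1025 − 195 − 161 = 1789 kcal/day.
TEE = 1789 × 1.375 = 2459.875 kcal/day.
With stress factor 1.15: 2459.875 × 1.15 = 2828.8563 kcal/day.
Protein energy = 10% × 2828.8563 = 282.8856 kcal.
Protein = 282.8856 ÷ 4 kcal/g = 70.7214 g.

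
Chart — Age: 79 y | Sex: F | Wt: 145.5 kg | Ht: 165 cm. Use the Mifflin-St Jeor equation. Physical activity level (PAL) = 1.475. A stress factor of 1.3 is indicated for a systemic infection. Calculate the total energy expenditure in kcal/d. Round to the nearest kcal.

Mifflin-St Jeor (female): BMR = 10(145.5) + 6.25(165) − 5(79) − 161 = 1455 + 1031.25 − 395 − 161 = 1930.25 kcal/day.
TEE = BMR × activity factor = 1930.25 × 1.475 = 2847.1188 kcal/day.
Apply stress factor: 2847.1188 × 1.3 = 3701.2544 kcal/day.

3701 kcal/d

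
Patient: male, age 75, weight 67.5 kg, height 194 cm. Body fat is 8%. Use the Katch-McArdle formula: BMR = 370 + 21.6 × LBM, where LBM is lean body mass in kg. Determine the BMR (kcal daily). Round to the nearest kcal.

LBM = 67.5 × (1 − 0.08) = 62.1 kg. Katch-McArdle: BMR = 370 + 21.6 × 62.1 = 1711.36 kcal/day.

1711 kcal daily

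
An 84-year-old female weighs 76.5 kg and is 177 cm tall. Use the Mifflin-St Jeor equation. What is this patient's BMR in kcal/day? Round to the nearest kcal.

1290 kcal/day

Mifflin-St Jeor (female): BMR = 10(76.5) + 6.25(177) − 5(84) − 161 = 765 + 1106.25 − 420 − 161 = 1290.25 kcal/day.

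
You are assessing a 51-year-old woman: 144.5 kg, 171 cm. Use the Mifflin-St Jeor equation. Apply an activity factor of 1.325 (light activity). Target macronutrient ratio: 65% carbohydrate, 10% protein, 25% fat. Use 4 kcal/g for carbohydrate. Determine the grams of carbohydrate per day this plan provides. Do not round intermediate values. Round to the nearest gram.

452 g/day

Mifflin-St Jeor (female): BMR = 10(144.5) + 6.25(171) − 5(51) − 161 = 1445 + 1068.75 − 255 − 161 = 2097.75 kcal/day.
TEE = 2097.75 × 1.325 = 2779.5188 kcal/day.
Carbohydrate energy = 65% × 2779.5188 = 1806.6872 kcal.
Carbohydrate = 1806.6872 ÷ 4 kcal/g = 451.6718 g.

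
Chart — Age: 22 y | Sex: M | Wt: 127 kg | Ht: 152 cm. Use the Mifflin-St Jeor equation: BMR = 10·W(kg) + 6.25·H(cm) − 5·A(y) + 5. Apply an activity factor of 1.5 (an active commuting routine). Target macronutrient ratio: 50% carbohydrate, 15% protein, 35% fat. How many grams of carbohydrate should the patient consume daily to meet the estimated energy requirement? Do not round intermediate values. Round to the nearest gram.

Mifflin-St Jeor (male): BMR = 10(127) + 6.25(152) − 5(22) + 5 = 1270 + 950 − 110 + 5 = 2115 kcal/day.
TEE = 2115 × 1.5 = 3172.5 kcal/day.
Carbohydrate energy = 50% × 3172.5 = 1586.25 kcal.
Carbohydrate = 1586.25 ÷ 4 kcal/g = 396.5625 g.

397 g/day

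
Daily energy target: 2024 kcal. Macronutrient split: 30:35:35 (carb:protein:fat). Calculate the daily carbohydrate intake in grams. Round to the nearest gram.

Carbohydrate energy = 30% × 2024 = 607.2 kcal.
At 4 kcal/g: 607.2 ÷ 4 = 151.8 g.

152 g/day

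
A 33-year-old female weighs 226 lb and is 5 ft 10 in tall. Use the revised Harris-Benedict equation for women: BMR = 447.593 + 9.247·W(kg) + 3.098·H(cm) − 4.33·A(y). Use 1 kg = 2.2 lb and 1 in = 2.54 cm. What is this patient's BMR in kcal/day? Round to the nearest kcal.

1805 kcal/day

Convert to metric: weight = 226 ÷ 2.2 = 102.7273 kg; height = (5×12 + 10) × 2.54 = 70 × 2.54 = 177.8 cm.
Harris-Benedict: BMR = 447.593 + 9.247(102.7273) + 3.098(177.8) − 4.33(33) = 1805.4465 kcal/day.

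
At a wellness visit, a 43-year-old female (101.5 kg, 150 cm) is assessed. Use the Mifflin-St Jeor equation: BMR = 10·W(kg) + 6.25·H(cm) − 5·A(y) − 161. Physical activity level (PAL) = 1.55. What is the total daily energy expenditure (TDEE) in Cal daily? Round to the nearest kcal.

2444 Cal daily

Mifflin-St Jeor (female): BMR = 10(101.5) + 6.25(150) − 5(43) − 161 = 1015 + 937.5 − 215 − 161 = 1576.5 kcal/day.
TEE = BMR × activity factor = 1576.5 × 1.55 = 2443.575 kcal/day.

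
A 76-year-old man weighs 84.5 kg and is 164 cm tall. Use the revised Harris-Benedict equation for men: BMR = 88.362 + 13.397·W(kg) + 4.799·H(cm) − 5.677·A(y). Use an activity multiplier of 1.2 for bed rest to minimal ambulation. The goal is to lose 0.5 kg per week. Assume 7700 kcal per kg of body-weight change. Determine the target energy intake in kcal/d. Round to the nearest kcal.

1341 kcal/d

Harris-Benedict: BMR = 88.362 + 13.397(84.5) + 4.799(164) − 5.677(76) = 1575.9925 kcal/day.
TEE = 1575.9925 × 1.2 = 1891.191 kcal/day.
Required daily deficit = 0.5 × 7700 ÷ 7 = 550 kcal/day.
Target intake = 1891.191 − 550 = 1341.191 kcal/day.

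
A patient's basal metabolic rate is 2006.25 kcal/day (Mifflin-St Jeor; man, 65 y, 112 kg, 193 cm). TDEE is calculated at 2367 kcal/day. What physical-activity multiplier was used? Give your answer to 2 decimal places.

Activity factor = TEE ÷ BMR = 2367 ÷ 2006.25 = 1.18.

1.18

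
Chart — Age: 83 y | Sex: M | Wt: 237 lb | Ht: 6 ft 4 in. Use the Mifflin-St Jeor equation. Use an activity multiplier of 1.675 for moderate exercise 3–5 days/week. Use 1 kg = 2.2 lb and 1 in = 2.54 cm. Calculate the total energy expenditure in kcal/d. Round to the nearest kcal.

3139 kcal/d

Convert to metric: weight = 237 ÷ 2.2 = 107.7273 kg; height = (6×12 + 4) × 2.54 = 76 × 2.54 = 193.04 cm.
Mifflin-St Jeor (male): BMR = 10(107.7273) + 6.25(193.04) − 5(83) + 5 = 1077.2727 + 1206.5 − 415 + 5 = 1873.7727 kcal/day.
TEE = BMR × activity factor = 1873.7727 × 1.675 = 3138.5693 kcal/day.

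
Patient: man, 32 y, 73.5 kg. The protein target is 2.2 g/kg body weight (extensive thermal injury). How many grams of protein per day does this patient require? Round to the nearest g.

162 g/day

Protein = 2.2 g/kg × 73.5 kg = 161.7 g/day.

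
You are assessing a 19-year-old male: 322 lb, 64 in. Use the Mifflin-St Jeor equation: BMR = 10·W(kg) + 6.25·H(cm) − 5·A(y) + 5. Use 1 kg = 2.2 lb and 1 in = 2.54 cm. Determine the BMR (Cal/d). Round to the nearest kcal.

2390 Cal/d

Convert to metric: weight = 322 ÷ 2.2 = 146.3636 kg; height = 64 × 2.54 = 162.56 cm.
Mifflin-St Jeor (male): BMR = 10(146.3636) + 6.25(162.56) − 5(19) + 5 = 1463.6364 + 1016 − 95 + 5 = 2389.6364 kcal/day.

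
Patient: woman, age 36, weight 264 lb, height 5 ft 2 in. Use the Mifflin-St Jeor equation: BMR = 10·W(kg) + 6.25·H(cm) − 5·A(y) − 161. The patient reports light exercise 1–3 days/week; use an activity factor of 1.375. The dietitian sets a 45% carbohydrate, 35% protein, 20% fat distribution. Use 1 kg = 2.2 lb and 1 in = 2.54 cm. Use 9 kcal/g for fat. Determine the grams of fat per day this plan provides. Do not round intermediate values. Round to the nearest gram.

Convert to metric: weight = 264 ÷ 2.2 = 120 kg; height = (5×12 + 2) × 2.54 = 62 × 2.54 = 157.48 cm.
Mifflin-St Jeor (female): BMR = 10(120) + 6.25(157.48) − 5(36) − 161 = 1200 + 984.25 − 180 − 161 = 1843.25 kcal/day.
TEE = 1843.25 × 1.375 = 2534.4688 kcal/day.
Fat energy = 20% × 2534.4688 = 506.8938 kcal.
Fat = 506.8938 ÷ 9 kcal/g = 56.3215 g.

56 g/day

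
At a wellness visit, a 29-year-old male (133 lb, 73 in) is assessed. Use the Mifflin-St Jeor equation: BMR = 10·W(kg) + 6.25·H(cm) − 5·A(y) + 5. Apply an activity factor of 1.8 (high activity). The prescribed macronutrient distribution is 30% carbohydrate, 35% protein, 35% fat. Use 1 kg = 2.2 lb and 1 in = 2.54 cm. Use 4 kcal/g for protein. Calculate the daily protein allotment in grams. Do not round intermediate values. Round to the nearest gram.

Convert to metric: weight = 133 ÷ 2.2 = 60.4545 kg; height = 73 × 2.54 = 185.42 cm.
Mifflin-St Jeor (male): BMR = 10(60.4545) + 6.25(185.42) − 5(29) + 5 = 604.5455 + 1158.875 − 145 + 5 = 1623.4205 kcal/day.
TEE = 1623.4205 × 1.8 = 2922.1568 kcal/day.
Protein energy = 35% × 2922.1568 = 1022.7549 kcal.
Protein = 1022.7549 ÷ 4 kcal/g = 255.6887 g.

256 g/day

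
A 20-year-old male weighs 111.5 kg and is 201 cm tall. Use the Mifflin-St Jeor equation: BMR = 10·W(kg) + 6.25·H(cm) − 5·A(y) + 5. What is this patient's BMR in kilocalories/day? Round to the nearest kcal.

Mifflin-St Jeor (male): BMR = 10(111.5) + 6.25(201) − 5(20) + 5 = 1115 + 1256.25 − 100 + 5 = 2276.25 kcal/day.

2276 kilocalories/day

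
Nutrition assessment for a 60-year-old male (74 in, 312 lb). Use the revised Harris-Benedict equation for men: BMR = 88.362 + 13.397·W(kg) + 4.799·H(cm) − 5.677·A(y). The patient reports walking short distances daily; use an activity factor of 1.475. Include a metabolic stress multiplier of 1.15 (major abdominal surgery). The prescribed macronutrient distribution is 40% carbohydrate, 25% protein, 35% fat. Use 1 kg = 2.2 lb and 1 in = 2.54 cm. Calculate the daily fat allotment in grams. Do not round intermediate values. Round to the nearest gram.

168 g/day

Convert to metric: weight = 312 ÷ 2.2 = 141.8182 kg; height = 74 × 2.54 = 187.96 cm.
Harris-Benedict: BMR = 88.362 + 13.397(141.8182) + 4.799(187.96) − 5.677(60) = 2549.7002 kcal/day.
TEE = 2549.7002 × 1.475 = 3760.8078 kcal/day.
With stress factor 1.15: 3760.8078 × 1.15 = 4324.929 kcal/day.
Fat energy = 35% × 4324.929 = 1513.7252 kcal.
Fat = 1513.7252 ÷ 9 kcal/g = 168.1917 g.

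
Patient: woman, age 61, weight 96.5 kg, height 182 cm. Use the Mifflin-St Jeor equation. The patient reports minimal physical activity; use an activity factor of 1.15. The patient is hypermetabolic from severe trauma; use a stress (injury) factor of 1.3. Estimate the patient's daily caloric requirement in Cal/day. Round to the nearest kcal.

2447 Cal/day

Mifflin-St Jeor (female): BMR = 10(96.5) + 6.25(182) − 5(61) − 161 = 965 + 1137.5 − 305 − 161 = 1636.5 kcal/day.
TEE = BMR × activity factor = 1636.5 × 1.15 = 1881.975 kcal/day.
Apply stress factor: 1881.975 × 1.3 = 2446.5675 kcal/day.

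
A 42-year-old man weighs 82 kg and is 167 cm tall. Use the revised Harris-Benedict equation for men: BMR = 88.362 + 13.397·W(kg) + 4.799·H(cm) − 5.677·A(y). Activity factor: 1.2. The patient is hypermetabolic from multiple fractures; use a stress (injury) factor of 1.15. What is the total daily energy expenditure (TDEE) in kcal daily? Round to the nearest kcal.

2415 kcal daily

Harris-Benedict: BMR = 88.362 + 13.397(82) + 4.799(167) − 5.677(42) = 1749.915 kcal/day.
TEE = BMR × activity factor = 1749.915 × 1.2 = 2099.898 kcal/day.
Apply stress factor: 2099.898 × 1.15 = 2414.8827 kcal/day.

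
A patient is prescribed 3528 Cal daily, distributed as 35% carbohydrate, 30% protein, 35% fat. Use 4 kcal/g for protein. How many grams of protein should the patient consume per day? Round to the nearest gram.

Protein energy = 30% × 3528 = 1058.4 kcal.
At 4 kcal/g: 1058.4 ÷ 4 = 264.6 g.

265 g/day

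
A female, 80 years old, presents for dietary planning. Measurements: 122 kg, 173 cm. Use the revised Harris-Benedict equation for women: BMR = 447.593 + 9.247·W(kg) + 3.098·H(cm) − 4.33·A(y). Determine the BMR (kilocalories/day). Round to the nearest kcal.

1765 kilocalories/day

Harris-Benedict: BMR = 447.593 + 9.247(122) + 3.098(173) − 4.33(80) = 1765.281 kcal/day.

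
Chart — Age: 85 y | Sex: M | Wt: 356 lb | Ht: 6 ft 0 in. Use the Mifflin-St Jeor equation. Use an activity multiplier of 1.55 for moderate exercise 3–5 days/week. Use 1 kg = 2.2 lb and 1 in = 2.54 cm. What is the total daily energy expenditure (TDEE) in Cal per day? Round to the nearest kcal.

Convert to metric: weight = 356 ÷ 2.2 = 161.8182 kg; height = (6×12 + 0) × 2.54 = 72 × 2.54 = 182.88 cm.
Mifflin-St Jeor (male): BMR = 10(161.8182) + 6.25(182.88) − 5(85) + 5 = 1618.1818 + 1143 − 425 + 5 = 2341.1818 kcal/day.
TEE = BMR × activity factor = 2341.1818 × 1.55 = 3628.8318 kcal/day.

3629 Cal per day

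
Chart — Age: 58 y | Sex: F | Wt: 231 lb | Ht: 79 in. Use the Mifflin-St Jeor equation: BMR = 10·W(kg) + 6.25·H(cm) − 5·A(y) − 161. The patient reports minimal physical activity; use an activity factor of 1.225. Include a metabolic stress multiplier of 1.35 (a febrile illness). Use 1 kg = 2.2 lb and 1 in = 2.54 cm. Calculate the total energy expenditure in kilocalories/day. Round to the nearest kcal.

Convert to metric: weight = 231 ÷ 2.2 = 105 kg; height = 79 × 2.54 = 200.66 cm.
Mifflin-St Jeor (female): BMR = 10(105) + 6.25(200.66) − 5(58) − 161 = 1050 + 1254.125 − 290 − 161 = 1853.125 kcal/day.
TEE = BMR × activity factor = 1853.125 × 1.225 = 2270.0781 kcal/day.
Apply stress factor: 2270.0781 × 1.35 = 3064.6055 kcal/day.

3065 kilocalories/day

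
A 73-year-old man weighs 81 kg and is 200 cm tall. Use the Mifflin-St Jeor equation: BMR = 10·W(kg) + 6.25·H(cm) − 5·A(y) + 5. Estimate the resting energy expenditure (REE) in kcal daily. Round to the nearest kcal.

1700 kcal daily

Mifflin-St Jeor (male): BMR = 10(81) + 6.25(200) − 5(73) + 5 = 810 + 1250 − 365 + 5 = 1700 kcal/day.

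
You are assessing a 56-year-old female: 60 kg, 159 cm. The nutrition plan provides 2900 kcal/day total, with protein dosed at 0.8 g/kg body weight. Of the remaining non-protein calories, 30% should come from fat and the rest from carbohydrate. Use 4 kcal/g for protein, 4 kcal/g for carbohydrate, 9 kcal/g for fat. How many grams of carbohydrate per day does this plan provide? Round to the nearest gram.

Protein = 0.8 × 60 = 48 g → 48 × 4 = 192 kcal.
Non-protein calories = 2900 − 192 = 2708 kcal.
Fat: 30% × 2708 = 812.4 kcal; carbohydrate: 1895.6 kcal.
Carbohydrate: 1895.6 kcal ÷ 4 kcal/g = 473.9 g.

474 g/day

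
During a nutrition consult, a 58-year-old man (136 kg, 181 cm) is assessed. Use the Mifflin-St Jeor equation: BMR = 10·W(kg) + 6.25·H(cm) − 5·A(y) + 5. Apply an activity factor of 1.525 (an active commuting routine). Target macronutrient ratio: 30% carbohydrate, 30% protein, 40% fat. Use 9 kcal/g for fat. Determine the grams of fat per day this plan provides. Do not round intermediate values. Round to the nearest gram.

Mifflin-St Jeor (male): BMR = 10(136) + 6.25(181) − 5(58) + 5 = 1360 + 1131.25 − 290 + 5 = 2206.25 kcal/day.
TEE = 2206.25 × 1.525 = 3364.5313 kcal/day.
Fat energy = 40% × 3364.5313 = 1345.8125 kcal.
Fat = 1345.8125 ÷ 9 kcal/g = 149.5347 g.

150 g/day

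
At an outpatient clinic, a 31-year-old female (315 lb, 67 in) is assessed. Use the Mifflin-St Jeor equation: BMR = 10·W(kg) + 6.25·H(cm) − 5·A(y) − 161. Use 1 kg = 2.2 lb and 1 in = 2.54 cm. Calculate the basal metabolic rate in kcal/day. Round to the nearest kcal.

Convert to metric: weight = 315 ÷ 2.2 = 143.1818 kg; height = 67 × 2.54 = 170.18 cm.
Mifflin-St Jeor (female): BMR = 10(143.1818) + 6.25(170.18) − 5(31) − 161 = 1431.8182 + 1063.625 − 155 − 161 = 2179.4432 kcal/day.

2179 kcal/day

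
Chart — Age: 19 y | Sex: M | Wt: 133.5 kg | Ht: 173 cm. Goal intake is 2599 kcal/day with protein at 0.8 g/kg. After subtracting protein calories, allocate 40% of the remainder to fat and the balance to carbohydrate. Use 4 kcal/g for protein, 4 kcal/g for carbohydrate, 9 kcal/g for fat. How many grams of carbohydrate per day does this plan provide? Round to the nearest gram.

Protein = 0.8 × 133.5 = 106.8 g → 106.8 × 4 = 427.2 kcal.
Non-protein calories = 2599 − 427.2 = 2171.8 kcal.
Fat: 40% × 2171.8 = 868.72 kcal; carbohydrate: 1303.08 kcal.
Carbohydrate: 1303.08 kcal ÷ 4 kcal/g = 325.77 g.

326 g/day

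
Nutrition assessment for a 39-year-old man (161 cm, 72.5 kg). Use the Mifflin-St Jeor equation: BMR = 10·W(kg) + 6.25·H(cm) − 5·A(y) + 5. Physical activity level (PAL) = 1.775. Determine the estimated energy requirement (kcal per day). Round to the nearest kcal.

Mifflin-St Jeor (male): BMR = 10(72.5) + 6.25(161) − 5(39) + 5 = 725 + 1006.25 − 195 + 5 = 1541.25 kcal/day.
TEE = BMR × activity factor = 1541.25 × 1.775 = 2735.7188 kcal/day.

2736 kcal per day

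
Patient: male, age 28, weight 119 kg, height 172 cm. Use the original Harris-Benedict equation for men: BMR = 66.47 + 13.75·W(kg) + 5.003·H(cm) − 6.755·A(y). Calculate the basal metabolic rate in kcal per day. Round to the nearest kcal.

Harris-Benedict: BMR = 66.47 + 13.75(119) + 5.003(172) − 6.755(28) = 2374.096 kcal/day.

2374 kcal per day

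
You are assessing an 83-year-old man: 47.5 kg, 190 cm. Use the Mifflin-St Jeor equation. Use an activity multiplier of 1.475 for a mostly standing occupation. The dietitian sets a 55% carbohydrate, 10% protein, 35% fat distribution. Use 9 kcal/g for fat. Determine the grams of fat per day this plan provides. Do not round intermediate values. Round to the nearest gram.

Mifflin-St Jeor (male): BMR = 10(47.5) + 6.25(190) − 5(83) + 5 = 475 + 1187.5 − 415 + 5 = 1252.5 kcal/day.
TEE = 1252.5 × 1.475 = 1847.4375 kcal/day.
Fat energy = 35% × 1847.4375 = 646.6031 kcal.
Fat = 646.6031 ÷ 9 kcal/g = 71.8448 g.

72 g/day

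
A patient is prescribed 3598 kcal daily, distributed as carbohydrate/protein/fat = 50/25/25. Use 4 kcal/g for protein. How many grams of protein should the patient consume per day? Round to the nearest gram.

Protein energy = 25% × 3598 = 899.5 kcal.
At 4 kcal/g: 899.5 ÷ 4 = 224.875 g.

225 g/day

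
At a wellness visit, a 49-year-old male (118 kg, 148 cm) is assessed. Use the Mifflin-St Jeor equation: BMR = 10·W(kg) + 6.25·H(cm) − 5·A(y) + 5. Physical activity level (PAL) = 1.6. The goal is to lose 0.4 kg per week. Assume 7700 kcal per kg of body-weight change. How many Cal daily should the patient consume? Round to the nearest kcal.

Mifflin-St Jeor (male): BMR = 10(118) + 6.25(148) − 5(49) + 5 = 1180 + 925 − 245 + 5 = 1865 kcal/day.
TEE = 1865 × 1.6 = 2984 kcal/day.
Required daily deficit = 0.4 × 7700 ÷ 7 = 440 kcal/day.
Target intake = 2984 − 440 = 2544 kcal/day.

2544 Cal daily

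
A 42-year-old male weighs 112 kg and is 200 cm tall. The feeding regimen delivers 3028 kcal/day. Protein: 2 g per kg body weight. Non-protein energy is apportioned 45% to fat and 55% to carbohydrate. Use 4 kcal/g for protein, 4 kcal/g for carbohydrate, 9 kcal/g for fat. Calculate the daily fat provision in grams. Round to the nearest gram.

107 g/day

Protein = 2 × 112 = 224 g → 224 × 4 = 896 kcal.
Non-protein calories = 3028 − 896 = 2132 kcal.
Fat: 45% × 2132 = 959.4 kcal; carbohydrate: 1172.6 kcal.
Fat: 959.4 kcal ÷ 9 kcal/g = 106.6 g.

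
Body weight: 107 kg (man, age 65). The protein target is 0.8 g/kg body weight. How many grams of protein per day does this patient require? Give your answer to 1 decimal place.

Protein = 0.8 g/kg × 107 kg = 85.6 g/day.

85.6 g/day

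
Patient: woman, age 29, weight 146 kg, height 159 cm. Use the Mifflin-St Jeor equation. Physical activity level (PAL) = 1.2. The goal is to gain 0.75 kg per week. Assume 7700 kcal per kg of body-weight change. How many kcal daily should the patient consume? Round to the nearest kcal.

3402 kcal daily

Mifflin-St Jeor (female): BMR = 10(146) + 6.25(159) − 5(29) − 161 = 1460 + 993.75 − 145 − 161 = 2147.75 kcal/day.
TEE = 2147.75 × 1.2 = 2577.3 kcal/day.
Required daily surplus = 0.75 × 7700 ÷ 7 = 825 kcal/day.
Target intake = 2577.3 + 825 = 3402.3 kcal/day.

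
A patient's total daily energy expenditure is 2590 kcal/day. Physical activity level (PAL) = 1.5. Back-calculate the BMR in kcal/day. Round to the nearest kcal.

1727 kcal/day

BMR = TEE ÷ activity factor = 2590 ÷ 1.5 = 1726.6667 kcal/day.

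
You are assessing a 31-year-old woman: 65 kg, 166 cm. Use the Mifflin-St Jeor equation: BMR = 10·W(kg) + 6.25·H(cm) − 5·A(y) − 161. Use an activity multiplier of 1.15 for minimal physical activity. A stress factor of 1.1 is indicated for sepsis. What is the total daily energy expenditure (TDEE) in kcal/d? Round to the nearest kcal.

1735 kcal/d

Mifflin-St Jeor (female): BMR = 10(65) + 6.25(166) − 5(31) − 161 = 650 + 1037.5 − 155 − 161 = 1371.5 kcal/day.
TEE = BMR × activity factor = 1371.5 × 1.15 = 1577.225 kcal/day.
Apply stress factor: 1577.225 × 1.1 = 1734.9475 kcal/day.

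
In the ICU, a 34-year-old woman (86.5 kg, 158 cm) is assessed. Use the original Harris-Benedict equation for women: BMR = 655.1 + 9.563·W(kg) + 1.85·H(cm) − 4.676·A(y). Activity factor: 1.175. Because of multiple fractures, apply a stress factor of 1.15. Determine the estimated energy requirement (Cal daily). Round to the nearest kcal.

2183 Cal daily

Harris-Benedict: BMR = 655.1 + 9.563(86.5) + 1.85(158) − 4.676(34) = 1615.6155 kcal/day.
TEE = BMR × activity factor = 1615.6155 × 1.175 = 1898.3482 kcal/day.
Apply stress factor: 1898.3482 × 1.15 = 2183.1004 kcal/day.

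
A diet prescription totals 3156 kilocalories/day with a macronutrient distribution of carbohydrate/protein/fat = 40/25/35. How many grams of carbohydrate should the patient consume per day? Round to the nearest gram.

316 g/day

Carbohydrate energy = 40% × 3156 = 1262.4 kcal.
At 4 kcal/g: 1262.4 ÷ 4 = 315.6 g.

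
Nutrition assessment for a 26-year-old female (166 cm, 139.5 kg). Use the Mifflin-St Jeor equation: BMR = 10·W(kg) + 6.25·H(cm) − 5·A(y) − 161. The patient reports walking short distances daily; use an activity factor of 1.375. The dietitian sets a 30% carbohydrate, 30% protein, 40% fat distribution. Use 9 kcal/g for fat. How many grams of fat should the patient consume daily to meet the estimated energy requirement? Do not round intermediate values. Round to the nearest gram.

131 g/day

Mifflin-St Jeor (female): BMR = 10(139.5) + 6.25(166) − 5(26) − 161 = 1395 + 1037.5 − 130 − 161 = 2141.5 kcal/day.
TEE = 2141.5 × 1.375 = 2944.5625 kcal/day.
Fat energy = 40% × 2944.5625 = 1177.825 kcal.
Fat = 1177.825 ÷ 9 kcal/g = 130.8694 g.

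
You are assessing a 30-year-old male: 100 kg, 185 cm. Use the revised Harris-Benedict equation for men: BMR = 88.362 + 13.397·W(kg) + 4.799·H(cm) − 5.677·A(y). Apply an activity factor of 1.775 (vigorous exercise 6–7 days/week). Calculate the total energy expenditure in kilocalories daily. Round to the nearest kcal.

3808 kilocalories daily

Harris-Benedict: BMR = 88.362 + 13.397(100) + 4.799(185) − 5.677(30) = 2145.567 kcal/day.
TEE = BMR × activity factor = 2145.567 × 1.775 = 3808.3814 kcal/day.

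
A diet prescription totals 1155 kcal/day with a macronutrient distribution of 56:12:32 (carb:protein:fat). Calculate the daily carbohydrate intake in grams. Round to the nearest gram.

162 g/day

Carbohydrate energy = 56% × 1155 = 646.8 kcal.
At 4 kcal/g: 646.8 ÷ 4 = 161.7 g.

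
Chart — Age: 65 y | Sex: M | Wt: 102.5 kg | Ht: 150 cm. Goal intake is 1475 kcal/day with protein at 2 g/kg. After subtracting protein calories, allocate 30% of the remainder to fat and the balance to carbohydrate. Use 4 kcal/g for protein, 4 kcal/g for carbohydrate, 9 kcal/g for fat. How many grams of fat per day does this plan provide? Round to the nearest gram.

22 g/day

Protein = 2 × 102.5 = 205 g → 205 × 4 = 820 kcal.
Non-protein calories = 1475 − 820 = 655 kcal.
Fat: 30% × 655 = 196.5 kcal; carbohydrate: 458.5 kcal.
Fat: 196.5 kcal ÷ 9 kcal/g = 21.8333 g.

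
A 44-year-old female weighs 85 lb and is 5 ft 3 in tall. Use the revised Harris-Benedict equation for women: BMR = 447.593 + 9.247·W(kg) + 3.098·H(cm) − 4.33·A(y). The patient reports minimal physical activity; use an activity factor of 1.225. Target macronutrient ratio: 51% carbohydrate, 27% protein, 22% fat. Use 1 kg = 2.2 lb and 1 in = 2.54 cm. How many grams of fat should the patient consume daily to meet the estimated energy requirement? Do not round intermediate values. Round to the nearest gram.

33 g/day

Convert to metric: weight = 85 ÷ 2.2 = 38.6364 kg; height = (5×12 + 3) × 2.54 = 63 × 2.54 = 160.02 cm.
Harris-Benedict: BMR = 447.593 + 9.247(38.6364) + 3.098(160.02) − 4.33(44) = 1110.0854 kcal/day.
TEE = 1110.0854 × 1.225 = 1359.8546 kcal/day.
Fat energy = 22% × 1359.8546 = 299.168 kcal.
Fat = 299.168 ÷ 9 kcal/g = 33.2409 g.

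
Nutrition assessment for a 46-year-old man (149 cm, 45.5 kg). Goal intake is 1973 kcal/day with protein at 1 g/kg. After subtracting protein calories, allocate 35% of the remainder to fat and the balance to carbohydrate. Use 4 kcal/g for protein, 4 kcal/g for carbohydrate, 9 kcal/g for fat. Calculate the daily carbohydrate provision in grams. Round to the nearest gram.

291 g/day

Protein = 1 × 45.5 = 45.5 g → 45.5 × 4 = 182 kcal.
Non-protein calories = 1973 − 182 = 1791 kcal.
Fat: 35% × 1791 = 626.85 kcal; carbohydrate: 1164.15 kcal.
Carbohydrate: 1164.15 kcal ÷ 4 kcal/g = 291.0375 g.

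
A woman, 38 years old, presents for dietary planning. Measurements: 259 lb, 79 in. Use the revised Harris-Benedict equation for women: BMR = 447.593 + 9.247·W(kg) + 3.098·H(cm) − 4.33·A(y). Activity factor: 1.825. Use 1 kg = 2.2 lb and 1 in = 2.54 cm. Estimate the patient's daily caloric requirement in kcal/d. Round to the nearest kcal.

3638 kcal/d

Convert to metric: weight = 259 ÷ 2.2 = 117.7273 kg; height = 79 × 2.54 = 200.66 cm.
Harris-Benedict: BMR = 447.593 + 9.247(117.7273) + 3.098(200.66) − 4.33(38) = 1993.3218 kcal/day.
TEE = BMR × activity factor = 1993.3218 × 1.825 = 3637.8122 kcal/day.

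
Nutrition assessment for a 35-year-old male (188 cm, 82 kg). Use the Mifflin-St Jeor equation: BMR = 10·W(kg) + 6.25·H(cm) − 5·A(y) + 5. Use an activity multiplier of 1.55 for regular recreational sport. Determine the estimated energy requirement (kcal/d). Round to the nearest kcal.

Mifflin-St Jeor (male): BMR = 10(82) + 6.25(188) − 5(35) + 5 = 820 + 1175 − 175 + 5 = 1825 kcal/day.
TEE = BMR × activity factor = 1825 × 1.55 = 2828.75 kcal/day.

2829 kcal/d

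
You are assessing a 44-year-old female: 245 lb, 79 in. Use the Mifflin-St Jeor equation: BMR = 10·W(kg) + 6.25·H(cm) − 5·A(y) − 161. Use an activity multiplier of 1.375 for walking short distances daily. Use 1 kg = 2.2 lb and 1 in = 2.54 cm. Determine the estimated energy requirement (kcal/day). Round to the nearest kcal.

2732 kcal/day

Convert to metric: weight = 245 ÷ 2.2 = 111.3636 kg; height = 79 × 2.54 = 200.66 cm.
Mifflin-St Jeor (female): BMR = 10(111.3636) + 6.25(200.66) − 5(44) − 161 = 1113.6364 + 1254.125 − 220 − 161 = 1986.7614 kcal/day.
TEE = BMR × activity factor = 1986.7614 × 1.375 = 2731.7969 kcal/day.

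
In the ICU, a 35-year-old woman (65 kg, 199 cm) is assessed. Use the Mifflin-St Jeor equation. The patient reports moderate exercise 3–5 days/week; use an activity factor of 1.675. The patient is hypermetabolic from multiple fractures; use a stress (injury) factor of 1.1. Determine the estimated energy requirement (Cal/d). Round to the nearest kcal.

Mifflin-St Jeor (female): BMR = 10(65) + 6.25(199) − 5(35) − 161 = 650 + 1243.75 − 175 − 161 = 1557.75 kcal/day.
TEE = BMR × activity factor = 1557.75 × 1.675 = 2609.2313 kcal/day.
Apply stress factor: 2609.2313 × 1.1 = 2870.1544 kcal/day.

2870 Cal/d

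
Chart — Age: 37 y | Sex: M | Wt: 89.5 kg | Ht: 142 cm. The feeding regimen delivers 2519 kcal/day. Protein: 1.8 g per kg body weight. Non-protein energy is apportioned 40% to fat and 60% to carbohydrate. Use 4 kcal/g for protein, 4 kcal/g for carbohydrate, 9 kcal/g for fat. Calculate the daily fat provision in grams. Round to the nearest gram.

83 g/day

Protein = 1.8 × 89.5 = 161.1 g → 161.1 × 4 = 644.4 kcal.
Non-protein calories = 2519 − 644.4 = 1874.6 kcal.
Fat: 40% × 1874.6 = 749.84 kcal; carbohydrate: 1124.76 kcal.
Fat: 749.84 kcal ÷ 9 kcal/g = 83.3156 g.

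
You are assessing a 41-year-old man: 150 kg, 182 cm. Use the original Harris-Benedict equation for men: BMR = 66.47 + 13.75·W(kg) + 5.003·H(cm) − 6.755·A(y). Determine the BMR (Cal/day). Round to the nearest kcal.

Harris-Benedict: BMR = 66.47 + 13.75(150) + 5.003(182) − 6.755(41) = 2762.561 kcal/day.

2763 Cal/day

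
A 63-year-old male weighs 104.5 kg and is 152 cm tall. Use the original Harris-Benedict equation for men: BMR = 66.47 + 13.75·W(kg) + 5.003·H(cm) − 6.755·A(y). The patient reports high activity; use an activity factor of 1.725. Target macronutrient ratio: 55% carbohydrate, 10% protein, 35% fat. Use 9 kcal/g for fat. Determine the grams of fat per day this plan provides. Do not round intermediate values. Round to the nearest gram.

Harris-Benedict: BMR = 66.47 + 13.75(104.5) + 5.003(152) − 6.755(63) = 1838.236 kcal/day.
TEE = 1838.236 × 1.725 = 3170.9571 kcal/day.
Fat energy = 35% × 3170.9571 = 1109.835 kcal.
Fat = 1109.835 ÷ 9 kcal/g = 123.315 g.

123 g/day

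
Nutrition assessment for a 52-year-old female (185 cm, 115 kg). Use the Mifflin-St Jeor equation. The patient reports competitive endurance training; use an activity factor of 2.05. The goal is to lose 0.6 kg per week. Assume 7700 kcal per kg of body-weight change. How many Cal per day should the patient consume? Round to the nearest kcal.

3205 Cal per day

Mifflin-St Jeor (female): BMR = 10(115) + 6.25(185) − 5(52) − 161 = 1150 + 1156.25 − 260 − 161 = 1885.25 kcal/day.
TEE = 1885.25 × 2.05 = 3864.7625 kcal/day.
Required daily deficit = 0.6 × 7700 ÷ 7 = 660 kcal/day.
Target intake = 3864.7625 − 660 = 3204.7625 kcal/day.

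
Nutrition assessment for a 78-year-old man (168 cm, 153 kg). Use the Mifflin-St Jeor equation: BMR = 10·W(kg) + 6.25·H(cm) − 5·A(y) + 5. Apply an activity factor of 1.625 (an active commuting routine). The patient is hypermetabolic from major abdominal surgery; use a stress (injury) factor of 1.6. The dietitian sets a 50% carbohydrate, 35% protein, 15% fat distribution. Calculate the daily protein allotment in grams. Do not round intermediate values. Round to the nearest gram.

499 g/day

Mifflin-St Jeor (male): BMR = 10(153) + 6.25(168) − 5(78) + 5 = 1530 + 1050 − 390 + 5 = 2195 kcal/day.
TEE = 2195 × 1.625 = 3566.875 kcal/day.
With stress factor 1.6: 3566.875 × 1.6 = 5707 kcal/day.
Protein energy = 35% × 5707 = 1997.45 kcal.
Protein = 1997.45 ÷ 4 kcal/g = 499.3625 g.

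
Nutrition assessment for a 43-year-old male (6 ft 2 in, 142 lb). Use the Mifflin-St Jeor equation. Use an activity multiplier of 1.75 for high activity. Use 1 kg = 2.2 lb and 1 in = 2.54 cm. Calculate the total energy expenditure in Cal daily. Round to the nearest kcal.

2818 Cal daily

Convert to metric: weight = 142 ÷ 2.2 = 64.5455 kg; height = (6×12 + 2) × 2.54 = 74 × 2.54 = 187.96 cm.
Mifflin-St Jeor (male): BMR = 10(64.5455) + 6.25(187.96) − 5(43) + 5 = 645.4545 + 1174.75 − 215 + 5 = 1610.2045 kcal/day.
TEE = BMR × activity factor = 1610.2045 × 1.75 = 2817.858 kcal/day.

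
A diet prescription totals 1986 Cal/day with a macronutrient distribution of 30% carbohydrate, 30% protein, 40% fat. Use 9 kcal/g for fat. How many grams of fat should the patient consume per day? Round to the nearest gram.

88 g/day

Fat energy = 40% × 1986 = 794.4 kcal.
At 9 kcal/g: 794.4 ÷ 9 = 88.2667 g.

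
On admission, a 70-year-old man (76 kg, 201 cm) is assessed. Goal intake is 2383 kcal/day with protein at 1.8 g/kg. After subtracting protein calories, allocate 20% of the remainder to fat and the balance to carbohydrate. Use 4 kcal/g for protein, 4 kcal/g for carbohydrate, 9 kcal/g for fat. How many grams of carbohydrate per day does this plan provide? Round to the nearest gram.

Protein = 1.8 × 76 = 136.8 g → 136.8 × 4 = 547.2 kcal.
Non-protein calories = 2383 − 547.2 = 1835.8 kcal.
Fat: 20% × 1835.8 = 367.16 kcal; carbohydrate: 1468.64 kcal.
Carbohydrate: 1468.64 kcal ÷ 4 kcal/g = 367.16 g.

367 g/day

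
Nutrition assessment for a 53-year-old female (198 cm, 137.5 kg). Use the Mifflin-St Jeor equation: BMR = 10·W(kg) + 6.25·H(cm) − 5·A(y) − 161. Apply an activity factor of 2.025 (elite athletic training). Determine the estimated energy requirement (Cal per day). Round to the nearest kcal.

Mifflin-St Jeor (female): BMR = 10(137.5) + 6.25(198) − 5(53) − 161 = 1375 + 1237.5 − 265 − 161 = 2186.5 kcal/day.
TEE = BMR × activity factor = 2186.5 × 2.025 = 4427.6625 kcal/day.

4428 Cal per day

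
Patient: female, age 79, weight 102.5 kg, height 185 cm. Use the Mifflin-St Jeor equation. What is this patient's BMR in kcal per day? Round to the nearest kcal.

Mifflin-St Jeor (female): BMR = 10(102.5) + 6.25(185) − 5(79) − 161 = 1025 + 1156.25 − 395 − 161 = 1625.25 kcal/day.

1625 kcal per day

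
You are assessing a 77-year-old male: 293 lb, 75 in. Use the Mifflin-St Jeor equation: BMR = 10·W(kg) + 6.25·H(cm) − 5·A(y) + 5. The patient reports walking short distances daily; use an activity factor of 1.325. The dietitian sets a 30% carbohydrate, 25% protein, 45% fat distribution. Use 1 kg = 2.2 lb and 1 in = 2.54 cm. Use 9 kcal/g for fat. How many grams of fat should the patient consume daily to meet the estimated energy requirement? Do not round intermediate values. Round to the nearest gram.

142 g/day

Convert to metric: weight = 293 ÷ 2.2 = 133.1818 kg; height = 75 × 2.54 = 190.5 cm.
Mifflin-St Jeor (male): BMR = 10(133.1818) + 6.25(190.5) − 5(77) + 5 = 1331.8182 + 1190.625 − 385 + 5 = 2142.4432 kcal/day.
TEE = 2142.4432 × 1.325 = 2838.7372 kcal/day.
Fat energy = 45% × 2838.7372 = 1277.4317 kcal.
Fat = 1277.4317 ÷ 9 kcal/g = 141.9369 g.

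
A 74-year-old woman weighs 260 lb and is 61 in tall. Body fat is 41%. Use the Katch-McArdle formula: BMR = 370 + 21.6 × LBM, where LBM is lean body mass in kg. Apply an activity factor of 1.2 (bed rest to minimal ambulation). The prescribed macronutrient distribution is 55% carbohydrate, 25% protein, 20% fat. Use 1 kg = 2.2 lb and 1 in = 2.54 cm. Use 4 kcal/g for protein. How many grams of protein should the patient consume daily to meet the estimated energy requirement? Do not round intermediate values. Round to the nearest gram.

Convert to metric: weight = 260 ÷ 2.2 = 118.1818 kg; height = 61 × 2.54 = 154.94 cm.
LBM = 118.1818 × (1 − 0.41) = 69.7273 kg. Katch-McArdle: BMR = 370 + 21.6 × 69.7273 = 1876.1091 kcal/day.
TEE = 1876.1091 × 1.2 = 2251.3309 kcal/day.
Protein energy = 25% × 2251.3309 = 562.8327 kcal.
Protein = 562.8327 ÷ 4 kcal/g = 140.7082 g.

141 g/day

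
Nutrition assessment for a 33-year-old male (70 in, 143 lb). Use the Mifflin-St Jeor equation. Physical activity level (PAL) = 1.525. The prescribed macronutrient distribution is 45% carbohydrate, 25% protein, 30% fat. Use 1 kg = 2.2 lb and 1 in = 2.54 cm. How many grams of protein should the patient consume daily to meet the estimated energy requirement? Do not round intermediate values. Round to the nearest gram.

153 g/day

Convert to metric: weight = 143 ÷ 2.2 = 65 kg; height = 70 × 2.54 = 177.8 cm.
Mifflin-St Jeor (male): BMR = 10(65) + 6.25(177.8) − 5(33) + 5 = 650 + 1111.25 − 165 + 5 = 1601.25 kcal/day.
TEE = 1601.25 × 1.525 = 2441.9063 kcal/day.
Protein energy = 25% × 2441.9063 = 610.4766 kcal.
Protein = 610.4766 ÷ 4 kcal/g = 152.6191 g.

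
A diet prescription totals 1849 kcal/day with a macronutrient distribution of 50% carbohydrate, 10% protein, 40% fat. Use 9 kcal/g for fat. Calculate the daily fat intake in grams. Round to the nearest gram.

82 g/day

Fat energy = 40% × 1849 = 739.6 kcal.
At 9 kcal/g: 739.6 ÷ 9 = 82.1778 g.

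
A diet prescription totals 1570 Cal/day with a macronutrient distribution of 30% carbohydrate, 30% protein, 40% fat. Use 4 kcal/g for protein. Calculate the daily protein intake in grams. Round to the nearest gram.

118 g/day

Protein energy = 30% × 1570 = 471 kcal.
At 4 kcal/g: 471 ÷ 4 = 117.75 g.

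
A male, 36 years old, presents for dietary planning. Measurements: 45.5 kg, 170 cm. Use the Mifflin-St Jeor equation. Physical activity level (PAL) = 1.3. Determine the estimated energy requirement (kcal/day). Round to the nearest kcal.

Mifflin-St Jeor (male): BMR = 10(45.5) + 6.25(170) − 5(36) + 5 = 455 + 1062.5 − 180 + 5 = 1342.5 kcal/day.
TEE = BMR × activity factor = 1342.5 × 1.3 = 1745.25 kcal/day.

1745 kcal/day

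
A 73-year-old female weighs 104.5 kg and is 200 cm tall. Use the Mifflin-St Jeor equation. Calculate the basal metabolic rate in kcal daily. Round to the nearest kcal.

Mifflin-St Jeor (female): BMR = 10(104.5) + 6.25(200) − 5(73) − 161 = 1045 + 1250 − 365 − 161 = 1769 kcal/day.

1769 kcal daily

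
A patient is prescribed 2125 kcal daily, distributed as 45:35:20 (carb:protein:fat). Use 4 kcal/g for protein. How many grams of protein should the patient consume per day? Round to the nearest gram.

186 g/day

Protein energy = 35% × 2125 = 743.75 kcal.
At 4 kcal/g: 743.75 ÷ 4 = 185.9375 g.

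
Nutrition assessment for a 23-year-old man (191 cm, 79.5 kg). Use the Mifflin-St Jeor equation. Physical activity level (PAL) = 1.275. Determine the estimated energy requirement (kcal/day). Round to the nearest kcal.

2395 kcal/day

Mifflin-St Jeor (male): BMR = 10(79.5) + 6.25(191) − 5(23) + 5 = 795 + 1193.75 − 115 + 5 = 1878.75 kcal/day.
TEE = BMR × activity factor = 1878.75 × 1.275 = 2395.4063 kcal/day.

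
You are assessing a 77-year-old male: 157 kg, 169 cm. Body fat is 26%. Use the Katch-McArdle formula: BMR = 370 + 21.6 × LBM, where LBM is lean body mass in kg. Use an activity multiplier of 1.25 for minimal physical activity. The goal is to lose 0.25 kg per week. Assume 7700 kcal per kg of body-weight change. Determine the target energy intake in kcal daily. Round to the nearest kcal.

3324 kcal daily

LBM = 157 × (1 − 0.26) = 116.18 kg. Katch-McArdle: BMR = 370 + 21.6 × 116.18 = 2879.488 kcal/day.
TEE = 2879.488 × 1.25 = 3599.36 kcal/day.
Required daily deficit = 0.25 × 7700 ÷ 7 = 275 kcal/day.
Target intake = 3599.36 − 275 = 3324.36 kcal/day.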